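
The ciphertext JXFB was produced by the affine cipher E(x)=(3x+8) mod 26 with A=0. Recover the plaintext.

JFZP

The inverse of 3 mod 26 is 9, since 3·9=27≡1. Apply D(y)=9·(y−8) mod 26:
J(9): 9·(9−8)=9 → J
X(23): 9·(23−8)=135≡5 → F
F(5): 9·(5−8)=-27≡25 → Z
B(1): 9·(1−8)=-63≡15 → P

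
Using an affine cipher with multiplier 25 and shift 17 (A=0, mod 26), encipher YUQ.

Y(24): 25·24+17=617≡19 → T
U(20): 25·20+17=517≡23 → X
Q(16): 25·16+17=417≡1 → B

TXB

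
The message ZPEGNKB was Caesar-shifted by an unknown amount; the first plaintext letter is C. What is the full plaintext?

From the crib: Z(25)−C(2)=23, so the shift is 23.
Subtract 23 from each ciphertext letter:
Z(25): 25−23=2 → C
P(15): 15−23=-8≡18 → S
E(4): 4−23=-19≡7 → H
G(6): 6−23=-17≡9 → J
N(13): 13−23=-10≡16 → Q
K(10): 10−23=-13≡13 → N
B(1): 1−23=-22≡4 → E

CSHJQNE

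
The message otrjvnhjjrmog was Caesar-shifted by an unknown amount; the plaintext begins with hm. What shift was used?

From the crib: o(14)−h(7)=7, so the shift is 7.

7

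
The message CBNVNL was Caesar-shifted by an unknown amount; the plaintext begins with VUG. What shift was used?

From the crib: C(2)−V(21)=-19≡7, so the shift is 7.

7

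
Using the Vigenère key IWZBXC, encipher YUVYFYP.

GQUZCAX

Repeat the key across the message: IWZBXCI
Y(24)+I(8): 32≡6 → G
U(20)+W(22): 42≡16 → Q
V(21)+Z(25): 46≡20 → U
Y(24)+B(1): 25 → Z
F(5)+X(23): 28≡2 → C
Y(24)+C(2): 26≡0 → A
P(15)+I(8): 23 → X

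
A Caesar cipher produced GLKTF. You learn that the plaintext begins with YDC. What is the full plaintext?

From the crib: G(6)−Y(24)=-18≡8, so the shift is 8.
Subtract 8 from each ciphertext letter:
G(6): 6−8=-2≡24 → Y
L(11): 11−8=3 → D
K(10): 10−8=2 → C
T(19): 19−8=11 → L
F(5): 5−8=-3≡23 → X

YDCLX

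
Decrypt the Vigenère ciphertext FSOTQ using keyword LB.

Repeat the key across the ciphertext: LBLBL
F(5)−L(11): -6≡20 → U
S(18)−B(1): 17 → R
O(14)−L(11): 3 → D
T(19)−B(1): 18 → S
Q(16)−L(11): 5 → F

URDSF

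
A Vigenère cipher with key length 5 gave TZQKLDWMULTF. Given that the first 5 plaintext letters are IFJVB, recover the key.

LUHPK

Subtract each crib letter from the matching ciphertext letter (mod 26):
T(19)−I(8)=11 → L
Z(25)−F(5)=20 → U
Q(16)−J(9)=7 → H
K(10)−V(21)=-11≡15 → P
L(11)−B(1)=10 → K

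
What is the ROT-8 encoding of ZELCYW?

HMTKGE

Z(25): 25+8=33≡7 → H
E(4): 4+8=12 → M
L(11): 11+8=19 → T
C(2): 2+8=10 → K
Y(24): 24+8=32≡6 → G
W(22): 22+8=30≡4 → E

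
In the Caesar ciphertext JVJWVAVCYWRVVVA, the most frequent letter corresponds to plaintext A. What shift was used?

21

The most frequent ciphertext letter is V (appears 6 times).
V is position 21; A is position 0.
Shift = 21.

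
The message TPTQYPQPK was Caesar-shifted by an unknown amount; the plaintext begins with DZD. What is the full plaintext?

From the crib: T(19)−D(3)=16, so the shift is 16.
Subtract 16 from each ciphertext letter:
T(19): 19−16=3 → D
P(15): 15−16=-1≡25 → Z
T(19): 19−16=3 → D
Q(16): 16−16=0 → A
Y(24): 24−16=8 → I
P(15): 15−16=-1≡25 → Z
Q(16): 16−16=0 → A
P(15): 15−16=-1≡25 → Z
K(10): 10−16=-6≡20 → U

DZDAIZAZU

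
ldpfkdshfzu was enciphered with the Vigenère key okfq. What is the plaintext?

Repeat the key across the ciphertext: okfqokfqokf
l(11)−o(14): -3≡23 → x
d(3)−k(10): -7≡19 → t
p(15)−f(5): 10 → k
f(5)−q(16): -11≡15 → p
k(10)−o(14): -4≡22 → w
d(3)−k(10): -7≡19 → t
s(18)−f(5): 13 → n
h(7)−q(16): -9≡17 → r
f(5)−o(14): -9≡17 → r
z(25)−k(10): 15 → p
u(20)−f(5): 15 → p

xtkpwtnrrpp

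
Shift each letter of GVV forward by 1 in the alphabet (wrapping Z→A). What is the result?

G(6): 6+1=7 → H
V(21): 21+1=22 → W
V(21): 21+1=22 → W

HWW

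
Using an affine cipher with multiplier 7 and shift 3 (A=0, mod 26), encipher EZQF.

E(4): 7·4+3=31≡5 → F
Z(25): 7·25+3=178≡22 → W
Q(16): 7·16+3=115≡11 → L
F(5): 7·5+3=38≡12 → M

FWLM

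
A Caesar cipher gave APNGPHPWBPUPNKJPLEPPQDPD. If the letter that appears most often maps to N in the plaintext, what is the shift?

The most frequent ciphertext letter is P (appears 9 times).
P is position 15; N is position 13.
Shift = 2.

2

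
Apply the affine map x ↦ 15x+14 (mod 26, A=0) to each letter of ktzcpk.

inzsfi

k(10): 15·10+14=164≡8 → i
t(19): 15·19+14=299≡13 → n
z(25): 15·25+14=389≡25 → z
c(2): 15·2+14=44≡18 → s
p(15): 15·15+14=239≡5 → f
k(10): 15·10+14=164≡8 → i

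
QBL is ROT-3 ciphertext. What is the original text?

NYI

Q(16): 16−3=13 → N
B(1): 1−3=-2≡24 → Y
L(11): 11−3=8 → I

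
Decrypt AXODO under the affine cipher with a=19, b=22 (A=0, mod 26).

The inverse of 19 mod 26 is 11, since 19·11=209≡1. Apply D(y)=11·(y−22) mod 26:
A(0): 11·(0−22)=-242≡18 → S
X(23): 11·(23−22)=11 → L
O(14): 11·(14−22)=-88≡16 → Q
D(3): 11·(3−22)=-209≡25 → Z
O(14): 11·(14−22)=-88≡16 → Q

SLQZQ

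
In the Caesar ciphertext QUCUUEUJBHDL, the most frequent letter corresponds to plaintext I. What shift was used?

12

The most frequent ciphertext letter is U (appears 4 times).
U is position 20; I is position 8.
Shift = 12.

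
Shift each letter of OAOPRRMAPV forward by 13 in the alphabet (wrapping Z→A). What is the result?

BNBCEEZNCI

O(14): 14+13=27≡1 → B
A(0): 0+13=13 → N
O(14): 14+13=27≡1 → B
P(15): 15+13=28≡2 → C
R(17): 17+13=30≡4 → E
R(17): 17+13=30≡4 → E
M(12): 12+13=25 → Z
A(0): 0+13=13 → N
P(15): 15+13=28≡2 → C
V(21): 21+13=34≡8 → I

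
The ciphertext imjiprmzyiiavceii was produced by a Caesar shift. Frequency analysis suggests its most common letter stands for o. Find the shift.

20

The most frequent ciphertext letter is i (appears 6 times).
i is position 8; o is position 14.
Shift = -6≡20.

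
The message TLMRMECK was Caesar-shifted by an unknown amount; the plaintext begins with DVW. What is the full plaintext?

DVWBWOMU

From the crib: T(19)−D(3)=16, so the shift is 16.
Subtract 16 from each ciphertext letter:
T(19): 19−16=3 → D
L(11): 11−16=-5≡21 → V
M(12): 12−16=-4≡22 → W
R(17): 17−16=1 → B
M(12): 12−16=-4≡22 → W
E(4): 4−16=-12≡14 → O
C(2): 2−16=-14≡12 → M
K(10): 10−16=-6≡20 → U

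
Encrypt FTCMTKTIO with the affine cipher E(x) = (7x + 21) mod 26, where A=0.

F(5): 7·5+21=56≡4 → E
T(19): 7·19+21=154≡24 → Y
C(2): 7·2+21=35≡9 → J
M(12): 7·12+21=105≡1 → B
T(19): 7·19+21=154≡24 → Y
K(10): 7·10+21=91≡13 → N
T(19): 7·19+21=154≡24 → Y
I(8): 7·8+21=77≡25 → Z
O(14): 7·14+21=119≡15 → P

EYJBYNYZP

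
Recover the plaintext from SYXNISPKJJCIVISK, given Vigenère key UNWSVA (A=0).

YLBVNSVXNRHIBVWS

Repeat the key across the ciphertext: UNWSVAUNWSVAUNWS
S(18)−U(20): -2≡24 → Y
Y(24)−N(13): 11 → L
X(23)−W(22): 1 → B
N(13)−S(18): -5≡21 → V
I(8)−V(21): -13≡13 → N
S(18)−A(0): 18 → S
P(15)−U(20): -5≡21 → V
K(10)−N(13): -3≡23 → X
J(9)−W(22): -13≡13 → N
J(9)−S(18): -9≡17 → R
C(2)−V(21): -19≡7 → H
I(8)−A(0): 8 → I
V(21)−U(20): 1 → B
I(8)−N(13): -5≡21 → V
S(18)−W(22): -4≡22 → W
K(10)−S(18): -8≡18 → S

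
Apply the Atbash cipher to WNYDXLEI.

DMBWCOVR

W(22) → D(3)
N(13) → M(12)
Y(24) → B(1)
D(3) → W(22)
X(23) → C(2)
L(11) → O(14)
E(4) → V(21)
I(8) → R(17)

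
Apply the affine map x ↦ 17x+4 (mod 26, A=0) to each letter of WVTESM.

OXPUYA

W(22): 17·22+4=378≡14 → O
V(21): 17·21+4=361≡23 → X
T(19): 17·19+4=327≡15 → P
E(4): 17·4+4=72≡20 → U
S(18): 17·18+4=310≡24 → Y
M(12): 17·12+4=208≡0 → A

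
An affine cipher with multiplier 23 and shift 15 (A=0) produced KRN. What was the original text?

The inverse of 23 mod 26 is 17, since 23·17=391≡1. Apply D(y)=17·(y−15) mod 26:
K(10): 17·(10−15)=-85≡19 → T
R(17): 17·(17−15)=34≡8 → I
N(13): 17·(13−15)=-34≡18 → S

TIS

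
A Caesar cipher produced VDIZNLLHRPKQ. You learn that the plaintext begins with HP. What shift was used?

14

From the crib: V(21)−H(7)=14, so the shift is 14.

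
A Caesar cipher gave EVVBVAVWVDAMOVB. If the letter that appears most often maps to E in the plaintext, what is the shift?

17

The most frequent ciphertext letter is V (appears 6 times).
V is position 21; E is position 4.
Shift = 17.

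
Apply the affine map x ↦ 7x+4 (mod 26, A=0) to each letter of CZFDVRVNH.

C(2): 7·2+4=18 → S
Z(25): 7·25+4=179≡23 → X
F(5): 7·5+4=39≡13 → N
D(3): 7·3+4=25 → Z
V(21): 7·21+4=151≡21 → V
R(17): 7·17+4=123≡19 → T
V(21): 7·21+4=151≡21 → V
N(13): 7·13+4=95≡17 → R
H(7): 7·7+4=53≡1 → B

SXNZVTVRB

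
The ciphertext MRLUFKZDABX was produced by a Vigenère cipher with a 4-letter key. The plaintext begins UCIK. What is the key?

Subtract each crib letter from the matching ciphertext letter (mod 26):
M(12)−U(20)=-8≡18 → S
R(17)−C(2)=15 → P
L(11)−I(8)=3 → D
U(20)−K(10)=10 → K

SPDK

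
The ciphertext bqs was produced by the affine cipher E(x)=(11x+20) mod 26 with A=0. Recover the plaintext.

dco

The inverse of 11 mod 26 is 19, since 11·19=209≡1. Apply D(y)=19·(y−20) mod 26:
b(1): 19·(1−20)=-361≡3 → d
q(16): 19·(16−20)=-76≡2 → c
s(18): 19·(18−20)=-38≡14 → o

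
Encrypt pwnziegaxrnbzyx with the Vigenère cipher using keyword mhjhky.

bdwgscshgyxzlfg

Repeat the key across the message: mhjhkymhjhkymhj
p(15)+m(12): 27≡1 → b
w(22)+h(7): 29≡3 → d
n(13)+j(9): 22 → w
z(25)+h(7): 32≡6 → g
i(8)+k(10): 18 → s
e(4)+y(24): 28≡2 → c
g(6)+m(12): 18 → s
a(0)+h(7): 7 → h
x(23)+j(9): 32≡6 → g
r(17)+h(7): 24 → y
n(13)+k(10): 23 → x
b(1)+y(24): 25 → z
z(25)+m(12): 37≡11 → l
y(24)+h(7): 31≡5 → f
x(23)+j(9): 32≡6 → g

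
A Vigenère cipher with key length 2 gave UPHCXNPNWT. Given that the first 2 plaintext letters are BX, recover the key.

Subtract each crib letter from the matching ciphertext letter (mod 26):
U(20)−B(1)=19 → T
P(15)−X(23)=-8≡18 → S

TS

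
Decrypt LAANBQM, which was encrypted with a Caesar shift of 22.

PEERFUQ

L(11): 11−22=-11≡15 → P
A(0): 0−22=-22≡4 → E
A(0): 0−22=-22≡4 → E
N(13): 13−22=-9≡17 → R
B(1): 1−22=-21≡5 → F
Q(16): 16−22=-6≡20 → U
M(12): 12−22=-10≡16 → Q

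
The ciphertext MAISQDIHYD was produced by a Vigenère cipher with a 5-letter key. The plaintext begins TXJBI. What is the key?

Subtract each crib letter from the matching ciphertext letter (mod 26):
M(12)−T(19)=-7≡19 → T
A(0)−X(23)=-23≡3 → D
I(8)−J(9)=-1≡25 → Z
S(18)−B(1)=17 → R
Q(16)−I(8)=8 → I

TDZRI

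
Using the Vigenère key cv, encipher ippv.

kkrq

Repeat the key across the message: cvcv
i(8)+c(2): 10 → k
p(15)+v(21): 36≡10 → k
p(15)+c(2): 17 → r
v(21)+v(21): 42≡16 → q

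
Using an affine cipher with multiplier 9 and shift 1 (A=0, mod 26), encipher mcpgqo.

ftgdpx

m(12): 9·12+1=109≡5 → f
c(2): 9·2+1=19 → t
p(15): 9·15+1=136≡6 → g
g(6): 9·6+1=55≡3 → d
q(16): 9·16+1=145≡15 → p
o(14): 9·14+1=127≡23 → x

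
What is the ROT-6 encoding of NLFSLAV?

N(13): 13+6=19 → T
L(11): 11+6=17 → R
F(5): 5+6=11 → L
S(18): 18+6=24 → Y
L(11): 11+6=17 → R
A(0): 0+6=6 → G
V(21): 21+6=27≡1 → B

TRLYRGB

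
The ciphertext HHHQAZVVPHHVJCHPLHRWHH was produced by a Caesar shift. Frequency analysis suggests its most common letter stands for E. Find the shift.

3

The most frequent ciphertext letter is H (appears 9 times).
H is position 7; E is position 4.
Shift = 3.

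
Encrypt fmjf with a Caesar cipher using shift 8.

nurn

f(5): 5+8=13 → n
m(12): 12+8=20 → u
j(9): 9+8=17 → r
f(5): 5+8=13 → n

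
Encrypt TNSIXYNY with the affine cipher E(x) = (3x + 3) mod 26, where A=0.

IQFBUXQX

T(19): 3·19+3=60≡8 → I
N(13): 3·13+3=42≡16 → Q
S(18): 3·18+3=57≡5 → F
I(8): 3·8+3=27≡1 → B
X(23): 3·23+3=72≡20 → U
Y(24): 3·24+3=75≡23 → X
N(13): 3·13+3=42≡16 → Q
Y(24): 3·24+3=75≡23 → X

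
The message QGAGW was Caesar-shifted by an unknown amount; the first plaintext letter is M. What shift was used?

4

From the crib: Q(16)−M(12)=4, so the shift is 4.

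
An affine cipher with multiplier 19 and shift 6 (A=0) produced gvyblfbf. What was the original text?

The inverse of 19 mod 26 is 11, since 19·11=209≡1. Apply D(y)=11·(y−6) mod 26:
g(6): 11·(6−6)=0 → a
v(21): 11·(21−6)=165≡9 → j
y(24): 11·(24−6)=198≡16 → q
b(1): 11·(1−6)=-55≡23 → x
l(11): 11·(11−6)=55≡3 → d
f(5): 11·(5−6)=-11≡15 → p
b(1): 11·(1−6)=-55≡23 → x
f(5): 11·(5−6)=-11≡15 → p

ajqxdpxp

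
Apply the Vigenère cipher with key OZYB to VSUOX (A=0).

Repeat the key across the message: OZYBO
V(21)+O(14): 35≡9 → J
S(18)+Z(25): 43≡17 → R
U(20)+Y(24): 44≡18 → S
O(14)+B(1): 15 → P
X(23)+O(14): 37≡11 → L

JRSPL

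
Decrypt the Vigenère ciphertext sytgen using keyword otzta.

Repeat the key across the ciphertext: otztao
s(18)−o(14): 4 → e
y(24)−t(19): 5 → f
t(19)−z(25): -6≡20 → u
g(6)−t(19): -13≡13 → n
e(4)−a(0): 4 → e
n(13)−o(14): -1≡25 → z

efunez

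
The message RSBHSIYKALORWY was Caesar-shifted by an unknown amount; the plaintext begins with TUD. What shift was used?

From the crib: R(17)−T(19)=-2≡24, so the shift is 24.

24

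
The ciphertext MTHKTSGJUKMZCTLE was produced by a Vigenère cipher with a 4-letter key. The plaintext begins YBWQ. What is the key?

OSLU

Subtract each crib letter from the matching ciphertext letter (mod 26):
M(12)−Y(24)=-12≡14 → O
T(19)−B(1)=18 → S
H(7)−W(22)=-15≡11 → L
K(10)−Q(16)=-6≡20 → U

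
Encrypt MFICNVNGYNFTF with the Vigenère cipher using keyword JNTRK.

Repeat the key across the message: JNTRKJNTRKJNT
M(12)+J(9): 21 → V
F(5)+N(13): 18 → S
I(8)+T(19): 27≡1 → B
C(2)+R(17): 19 → T
N(13)+K(10): 23 → X
V(21)+J(9): 30≡4 → E
N(13)+N(13): 26≡0 → A
G(6)+T(19): 25 → Z
Y(24)+R(17): 41≡15 → P
N(13)+K(10): 23 → X
F(5)+J(9): 14 → O
T(19)+N(13): 32≡6 → G
F(5)+T(19): 24 → Y

VSBTXEAZPXOGY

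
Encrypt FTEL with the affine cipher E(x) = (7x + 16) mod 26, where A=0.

F(5): 7·5+16=51≡25 → Z
T(19): 7·19+16=149≡19 → T
E(4): 7·4+16=44≡18 → S
L(11): 7·11+16=93≡15 → P

ZTSP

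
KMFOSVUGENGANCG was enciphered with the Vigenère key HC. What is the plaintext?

DKYMLTNEXLZYGAZ

Repeat the key across the ciphertext: HCHCHCHCHCHCHCH
K(10)−H(7): 3 → D
M(12)−C(2): 10 → K
F(5)−H(7): -2≡24 → Y
O(14)−C(2): 12 → M
S(18)−H(7): 11 → L
V(21)−C(2): 19 → T
U(20)−H(7): 13 → N
G(6)−C(2): 4 → E
E(4)−H(7): -3≡23 → X
N(13)−C(2): 11 → L
G(6)−H(7): -1≡25 → Z
A(0)−C(2): -2≡24 → Y
N(13)−H(7): 6 → G
C(2)−C(2): 0 → A
G(6)−H(7): -1≡25 → Z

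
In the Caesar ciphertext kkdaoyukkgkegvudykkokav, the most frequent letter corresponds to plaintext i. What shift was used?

The most frequent ciphertext letter is k (appears 8 times).
k is position 10; i is position 8.
Shift = 2.

2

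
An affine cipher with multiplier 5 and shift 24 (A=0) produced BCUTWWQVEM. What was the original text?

LGUZKKOPWI

The inverse of 5 mod 26 is 21, since 5·21=105≡1. Apply D(y)=21·(y−24) mod 26:
B(1): 21·(1−24)=-483≡11 → L
C(2): 21·(2−24)=-462≡6 → G
U(20): 21·(20−24)=-84≡20 → U
T(19): 21·(19−24)=-105≡25 → Z
W(22): 21·(22−24)=-42≡10 → K
W(22): 21·(22−24)=-42≡10 → K
Q(16): 21·(16−24)=-168≡14 → O
V(21): 21·(21−24)=-63≡15 → P
E(4): 21·(4−24)=-420≡22 → W
M(12): 21·(12−24)=-252≡8 → I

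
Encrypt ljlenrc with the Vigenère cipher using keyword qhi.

bqtuuzs

Repeat the key across the message: qhiqhiq
l(11)+q(16): 27≡1 → b
j(9)+h(7): 16 → q
l(11)+i(8): 19 → t
e(4)+q(16): 20 → u
n(13)+h(7): 20 → u
r(17)+i(8): 25 → z
c(2)+q(16): 18 → s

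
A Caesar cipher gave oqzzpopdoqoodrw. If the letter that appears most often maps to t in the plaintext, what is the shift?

The most frequent ciphertext letter is o (appears 5 times).
o is position 14; t is position 19.
Shift = -5≡21.

21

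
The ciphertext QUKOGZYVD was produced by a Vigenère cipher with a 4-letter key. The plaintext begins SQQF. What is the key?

Subtract each crib letter from the matching ciphertext letter (mod 26):
Q(16)−S(18)=-2≡24 → Y
U(20)−Q(16)=4 → E
K(10)−Q(16)=-6≡20 → U
O(14)−F(5)=9 → J

YEUJ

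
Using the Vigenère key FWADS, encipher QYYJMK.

VUYMEP

Repeat the key across the message: FWADSF
Q(16)+F(5): 21 → V
Y(24)+W(22): 46≡20 → U
Y(24)+A(0): 24 → Y
J(9)+D(3): 12 → M
M(12)+S(18): 30≡4 → E
K(10)+F(5): 15 → P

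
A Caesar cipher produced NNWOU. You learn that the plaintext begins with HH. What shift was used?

From the crib: N(13)−H(7)=6, so the shift is 6.

6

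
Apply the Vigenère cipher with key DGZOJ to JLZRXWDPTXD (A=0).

MRYFGZJOHGG

Repeat the key across the message: DGZOJDGZOJD
J(9)+D(3): 12 → M
L(11)+G(6): 17 → R
Z(25)+Z(25): 50≡24 → Y
R(17)+O(14): 31≡5 → F
X(23)+J(9): 32≡6 → G
W(22)+D(3): 25 → Z
D(3)+G(6): 9 → J
P(15)+Z(25): 40≡14 → O
T(19)+O(14): 33≡7 → H
X(23)+J(9): 32≡6 → G
D(3)+D(3): 6 → G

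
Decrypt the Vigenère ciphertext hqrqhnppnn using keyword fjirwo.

chjzlzkgfw

Repeat the key across the ciphertext: fjirwofjir
h(7)−f(5): 2 → c
q(16)−j(9): 7 → h
r(17)−i(8): 9 → j
q(16)−r(17): -1≡25 → z
h(7)−w(22): -15≡11 → l
n(13)−o(14): -1≡25 → z
p(15)−f(5): 10 → k
p(15)−j(9): 6 → g
n(13)−i(8): 5 → f
n(13)−r(17): -4≡22 → w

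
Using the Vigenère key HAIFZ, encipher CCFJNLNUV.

Repeat the key across the message: HAIFZHAIF
C(2)+H(7): 9 → J
C(2)+A(0): 2 → C
F(5)+I(8): 13 → N
J(9)+F(5): 14 → O
N(13)+Z(25): 38≡12 → M
L(11)+H(7): 18 → S
N(13)+A(0): 13 → N
U(20)+I(8): 28≡2 → C
V(21)+F(5): 26≡0 → A

JCNOMSNCA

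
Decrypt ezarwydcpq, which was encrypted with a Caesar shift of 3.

bwxotvazmn

e(4): 4−3=1 → b
z(25): 25−3=22 → w
a(0): 0−3=-3≡23 → x
r(17): 17−3=14 → o
w(22): 22−3=19 → t
y(24): 24−3=21 → v
d(3): 3−3=0 → a
c(2): 2−3=-1≡25 → z
p(15): 15−3=12 → m
q(16): 16−3=13 → n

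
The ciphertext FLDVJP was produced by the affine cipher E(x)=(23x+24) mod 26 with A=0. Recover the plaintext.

PNHBFD

The inverse of 23 mod 26 is 17, since 23·17=391≡1. Apply D(y)=17·(y−24) mod 26:
F(5): 17·(5−24)=-323≡15 → P
L(11): 17·(11−24)=-221≡13 → N
D(3): 17·(3−24)=-357≡7 → H
V(21): 17·(21−24)=-51≡1 → B
J(9): 17·(9−24)=-255≡5 → F
P(15): 17·(15−24)=-153≡3 → D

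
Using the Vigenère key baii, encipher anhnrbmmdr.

Repeat the key across the message: baiibaiiba
a(0)+b(1): 1 → b
n(13)+a(0): 13 → n
h(7)+i(8): 15 → p
n(13)+i(8): 21 → v
r(17)+b(1): 18 → s
b(1)+a(0): 1 → b
m(12)+i(8): 20 → u
m(12)+i(8): 20 → u
d(3)+b(1): 4 → e
r(17)+a(0): 17 → r

bnpvsbuuer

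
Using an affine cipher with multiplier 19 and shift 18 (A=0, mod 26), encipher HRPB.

H(7): 19·7+18=151≡21 → V
R(17): 19·17+18=341≡3 → D
P(15): 19·15+18=303≡17 → R
B(1): 19·1+18=37≡11 → L

VDRL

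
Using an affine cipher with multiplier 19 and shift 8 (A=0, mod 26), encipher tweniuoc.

t(19): 19·19+8=369≡5 → f
w(22): 19·22+8=426≡10 → k
e(4): 19·4+8=84≡6 → g
n(13): 19·13+8=255≡21 → v
i(8): 19·8+8=160≡4 → e
u(20): 19·20+8=388≡24 → y
o(14): 19·14+8=274≡14 → o
c(2): 19·2+8=46≡20 → u

fkgveyou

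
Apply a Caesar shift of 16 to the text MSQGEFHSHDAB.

CIGWUVXIXTQR

M(12): 12+16=28≡2 → C
S(18): 18+16=34≡8 → I
Q(16): 16+16=32≡6 → G
G(6): 6+16=22 → W
E(4): 4+16=20 → U
F(5): 5+16=21 → V
H(7): 7+16=23 → X
S(18): 18+16=34≡8 → I
H(7): 7+16=23 → X
D(3): 3+16=19 → T
A(0): 0+16=16 → Q
B(1): 1+16=17 → R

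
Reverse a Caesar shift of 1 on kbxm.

jawl

k(10): 10−1=9 → j
b(1): 1−1=0 → a
x(23): 23−1=22 → w
m(12): 12−1=11 → l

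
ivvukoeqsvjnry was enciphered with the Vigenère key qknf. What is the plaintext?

slipuerlclwibo

Repeat the key across the ciphertext: qknfqknfqknfqk
i(8)−q(16): -8≡18 → s
v(21)−k(10): 11 → l
v(21)−n(13): 8 → i
u(20)−f(5): 15 → p
k(10)−q(16): -6≡20 → u
o(14)−k(10): 4 → e
e(4)−n(13): -9≡17 → r
q(16)−f(5): 11 → l
s(18)−q(16): 2 → c
v(21)−k(10): 11 → l
j(9)−n(13): -4≡22 → w
n(13)−f(5): 8 → i
r(17)−q(16): 1 → b
y(24)−k(10): 14 → o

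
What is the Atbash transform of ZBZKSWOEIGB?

Z(25) → A(0)
B(1) → Y(24)
Z(25) → A(0)
K(10) → P(15)
S(18) → H(7)
W(22) → D(3)
O(14) → L(11)
E(4) → V(21)
I(8) → R(17)
G(6) → T(19)
B(1) → Y(24)

AYAPHDLVRTY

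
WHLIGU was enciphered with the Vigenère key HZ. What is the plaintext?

PIEJZV

Repeat the key across the ciphertext: HZHZHZ
W(22)−H(7): 15 → P
H(7)−Z(25): -18≡8 → I
L(11)−H(7): 4 → E
I(8)−Z(25): -17≡9 → J
G(6)−H(7): -1≡25 → Z
U(20)−Z(25): -5≡21 → V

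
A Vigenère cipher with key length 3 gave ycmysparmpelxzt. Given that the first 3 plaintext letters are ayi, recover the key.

yee

Subtract each crib letter from the matching ciphertext letter (mod 26):
y(24)−a(0)=24 → y
c(2)−y(24)=-22≡4 → e
m(12)−i(8)=4 → e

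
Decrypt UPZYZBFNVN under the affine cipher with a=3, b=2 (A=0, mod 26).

GNZQZRBVPV

The inverse of 3 mod 26 is 9, since 3·9=27≡1. Apply D(y)=9·(y−2) mod 26:
U(20): 9·(20−2)=162≡6 → G
P(15): 9·(15−2)=117≡13 → N
Z(25): 9·(25−2)=207≡25 → Z
Y(24): 9·(24−2)=198≡16 → Q
Z(25): 9·(25−2)=207≡25 → Z
B(1): 9·(1−2)=-9≡17 → R
F(5): 9·(5−2)=27≡1 → B
N(13): 9·(13−2)=99≡21 → V
V(21): 9·(21−2)=171≡15 → P
N(13): 9·(13−2)=99≡21 → V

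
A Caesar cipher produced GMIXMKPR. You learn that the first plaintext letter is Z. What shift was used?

From the crib: G(6)−Z(25)=-19≡7, so the shift is 7.

7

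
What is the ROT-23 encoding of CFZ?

C(2): 2+23=25 → Z
F(5): 5+23=28≡2 → C
Z(25): 25+23=48≡22 → W

ZCW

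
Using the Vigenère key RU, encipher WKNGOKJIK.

NEEAFEACB

Repeat the key across the message: RURURURUR
W(22)+R(17): 39≡13 → N
K(10)+U(20): 30≡4 → E
N(13)+R(17): 30≡4 → E
G(6)+U(20): 26≡0 → A
O(14)+R(17): 31≡5 → F
K(10)+U(20): 30≡4 → E
J(9)+R(17): 26≡0 → A
I(8)+U(20): 28≡2 → C
K(10)+R(17): 27≡1 → B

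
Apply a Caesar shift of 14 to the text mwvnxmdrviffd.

akjblarfjwttr

m(12): 12+14=26≡0 → a
w(22): 22+14=36≡10 → k
v(21): 21+14=35≡9 → j
n(13): 13+14=27≡1 → b
x(23): 23+14=37≡11 → l
m(12): 12+14=26≡0 → a
d(3): 3+14=17 → r
r(17): 17+14=31≡5 → f
v(21): 21+14=35≡9 → j
i(8): 8+14=22 → w
f(5): 5+14=19 → t
f(5): 5+14=19 → t
d(3): 3+14=17 → r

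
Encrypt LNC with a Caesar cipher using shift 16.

BDS

L(11): 11+16=27≡1 → B
N(13): 13+16=29≡3 → D
C(2): 2+16=18 → S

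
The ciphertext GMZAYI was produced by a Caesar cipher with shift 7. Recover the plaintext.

ZFSTRB

G(6): 6−7=-1≡25 → Z
M(12): 12−7=5 → F
Z(25): 25−7=18 → S
A(0): 0−7=-7≡19 → T
Y(24): 24−7=17 → R
I(8): 8−7=1 → B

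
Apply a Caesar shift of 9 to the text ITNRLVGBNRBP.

I(8): 8+9=17 → R
T(19): 19+9=28≡2 → C
N(13): 13+9=22 → W
R(17): 17+9=26≡0 → A
L(11): 11+9=20 → U
V(21): 21+9=30≡4 → E
G(6): 6+9=15 → P
B(1): 1+9=10 → K
N(13): 13+9=22 → W
R(17): 17+9=26≡0 → A
B(1): 1+9=10 → K
P(15): 15+9=24 → Y

RCWAUEPKWAKY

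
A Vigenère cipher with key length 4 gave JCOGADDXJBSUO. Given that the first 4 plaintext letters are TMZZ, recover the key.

Subtract each crib letter from the matching ciphertext letter (mod 26):
J(9)−T(19)=-10≡16 → Q
C(2)−M(12)=-10≡16 → Q
O(14)−Z(25)=-11≡15 → P
G(6)−Z(25)=-19≡7 → H

QQPH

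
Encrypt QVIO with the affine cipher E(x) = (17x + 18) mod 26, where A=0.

ELYW

Q(16): 17·16+18=290≡4 → E
V(21): 17·21+18=375≡11 → L
I(8): 17·8+18=154≡24 → Y
O(14): 17·14+18=256≡22 → W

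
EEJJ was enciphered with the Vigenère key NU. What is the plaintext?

Repeat the key across the ciphertext: NUNU
E(4)−N(13): -9≡17 → R
E(4)−U(20): -16≡10 → K
J(9)−N(13): -4≡22 → W
J(9)−U(20): -11≡15 → P

RKWP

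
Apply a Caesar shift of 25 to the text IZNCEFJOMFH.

HYMBDEINLEG

I(8): 8+25=33≡7 → H
Z(25): 25+25=50≡24 → Y
N(13): 13+25=38≡12 → M
C(2): 2+25=27≡1 → B
E(4): 4+25=29≡3 → D
F(5): 5+25=30≡4 → E
J(9): 9+25=34≡8 → I
O(14): 14+25=39≡13 → N
M(12): 12+25=37≡11 → L
F(5): 5+25=30≡4 → E
H(7): 7+25=32≡6 → G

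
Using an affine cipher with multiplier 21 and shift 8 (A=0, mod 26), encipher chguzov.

yzemnqh

c(2): 21·2+8=50≡24 → y
h(7): 21·7+8=155≡25 → z
g(6): 21·6+8=134≡4 → e
u(20): 21·20+8=428≡12 → m
z(25): 21·25+8=533≡13 → n
o(14): 21·14+8=302≡16 → q
v(21): 21·21+8=449≡7 → h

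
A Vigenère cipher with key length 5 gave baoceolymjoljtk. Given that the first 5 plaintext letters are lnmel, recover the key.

qncyt

Subtract each crib letter from the matching ciphertext letter (mod 26):
b(1)−l(11)=-10≡16 → q
a(0)−n(13)=-13≡13 → n
o(14)−m(12)=2 → c
c(2)−e(4)=-2≡24 → y
e(4)−l(11)=-7≡19 → t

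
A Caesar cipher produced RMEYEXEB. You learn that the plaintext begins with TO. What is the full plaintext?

TOGAGZGD

From the crib: R(17)−T(19)=-2≡24, so the shift is 24.
Subtract 24 from each ciphertext letter:
R(17): 17−24=-7≡19 → T
M(12): 12−24=-12≡14 → O
E(4): 4−24=-20≡6 → G
Y(24): 24−24=0 → A
E(4): 4−24=-20≡6 → G
X(23): 23−24=-1≡25 → Z
E(4): 4−24=-20≡6 → G
B(1): 1−24=-23≡3 → D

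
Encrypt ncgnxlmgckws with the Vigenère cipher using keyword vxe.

Repeat the key across the message: vxevxevxevxe
n(13)+v(21): 34≡8 → i
c(2)+x(23): 25 → z
g(6)+e(4): 10 → k
n(13)+v(21): 34≡8 → i
x(23)+x(23): 46≡20 → u
l(11)+e(4): 15 → p
m(12)+v(21): 33≡7 → h
g(6)+x(23): 29≡3 → d
c(2)+e(4): 6 → g
k(10)+v(21): 31≡5 → f
w(22)+x(23): 45≡19 → t
s(18)+e(4): 22 → w

izkiuphdgftw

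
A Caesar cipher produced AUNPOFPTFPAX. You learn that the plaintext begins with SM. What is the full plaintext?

SMFHGXHLXHSP

From the crib: A(0)−S(18)=-18≡8, so the shift is 8.
Subtract 8 from each ciphertext letter:
A(0): 0−8=-8≡18 → S
U(20): 20−8=12 → M
N(13): 13−8=5 → F
P(15): 15−8=7 → H
O(14): 14−8=6 → G
F(5): 5−8=-3≡23 → X
P(15): 15−8=7 → H
T(19): 19−8=11 → L
F(5): 5−8=-3≡23 → X
P(15): 15−8=7 → H
A(0): 0−8=-8≡18 → S
X(23): 23−8=15 → P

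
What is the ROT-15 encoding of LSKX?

L(11): 11+15=26≡0 → A
S(18): 18+15=33≡7 → H
K(10): 10+15=25 → Z
X(23): 23+15=38≡12 → M

AHZM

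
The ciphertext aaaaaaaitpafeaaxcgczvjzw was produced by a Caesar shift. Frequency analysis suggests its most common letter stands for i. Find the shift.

18

The most frequent ciphertext letter is a (appears 10 times).
a is position 0; i is position 8.
Shift = -8≡18.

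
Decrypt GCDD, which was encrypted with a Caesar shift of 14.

SOPP

G(6): 6−14=-8≡18 → S
C(2): 2−14=-12≡14 → O
D(3): 3−14=-11≡15 → P
D(3): 3−14=-11≡15 → P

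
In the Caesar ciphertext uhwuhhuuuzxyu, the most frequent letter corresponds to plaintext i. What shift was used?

The most frequent ciphertext letter is u (appears 6 times).
u is position 20; i is position 8.
Shift = 12.

12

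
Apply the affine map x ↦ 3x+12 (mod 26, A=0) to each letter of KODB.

K(10): 3·10+12=42≡16 → Q
O(14): 3·14+12=54≡2 → C
D(3): 3·3+12=21 → V
B(1): 3·1+12=15 → P

QCVP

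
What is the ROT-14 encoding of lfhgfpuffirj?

l(11): 11+14=25 → z
f(5): 5+14=19 → t
h(7): 7+14=21 → v
g(6): 6+14=20 → u
f(5): 5+14=19 → t
p(15): 15+14=29≡3 → d
u(20): 20+14=34≡8 → i
f(5): 5+14=19 → t
f(5): 5+14=19 → t
i(8): 8+14=22 → w
r(17): 17+14=31≡5 → f
j(9): 9+14=23 → x

ztvutdittwfx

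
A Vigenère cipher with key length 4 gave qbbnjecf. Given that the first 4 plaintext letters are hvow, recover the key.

Subtract each crib letter from the matching ciphertext letter (mod 26):
q(16)−h(7)=9 → j
b(1)−v(21)=-20≡6 → g
b(1)−o(14)=-13≡13 → n
n(13)−w(22)=-9≡17 → r

jgnr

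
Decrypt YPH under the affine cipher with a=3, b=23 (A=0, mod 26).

JGM

The inverse of 3 mod 26 is 9, since 3·9=27≡1. Apply D(y)=9·(y−23) mod 26:
Y(24): 9·(24−23)=9 → J
P(15): 9·(15−23)=-72≡6 → G
H(7): 9·(7−23)=-144≡12 → M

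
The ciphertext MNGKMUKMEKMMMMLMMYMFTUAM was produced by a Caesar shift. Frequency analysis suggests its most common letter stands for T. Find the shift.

19

The most frequent ciphertext letter is M (appears 11 times).
M is position 12; T is position 19.
Shift = -7≡19.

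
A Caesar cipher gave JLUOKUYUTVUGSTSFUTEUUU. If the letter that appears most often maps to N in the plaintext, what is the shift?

The most frequent ciphertext letter is U (appears 8 times).
U is position 20; N is position 13.
Shift = 7.

7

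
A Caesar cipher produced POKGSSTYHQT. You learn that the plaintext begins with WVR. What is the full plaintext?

From the crib: P(15)−W(22)=-7≡19, so the shift is 19.
Subtract 19 from each ciphertext letter:
P(15): 15−19=-4≡22 → W
O(14): 14−19=-5≡21 → V
K(10): 10−19=-9≡17 → R
G(6): 6−19=-13≡13 → N
S(18): 18−19=-1≡25 → Z
S(18): 18−19=-1≡25 → Z
T(19): 19−19=0 → A
Y(24): 24−19=5 → F
H(7): 7−19=-12≡14 → O
Q(16): 16−19=-3≡23 → X
T(19): 19−19=0 → A

WVRNZZAFOXA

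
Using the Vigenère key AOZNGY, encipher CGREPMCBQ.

CUQRVKCPP

Repeat the key across the message: AOZNGYAOZ
C(2)+A(0): 2 → C
G(6)+O(14): 20 → U
R(17)+Z(25): 42≡16 → Q
E(4)+N(13): 17 → R
P(15)+G(6): 21 → V
M(12)+Y(24): 36≡10 → K
C(2)+A(0): 2 → C
B(1)+O(14): 15 → P
Q(16)+Z(25): 41≡15 → P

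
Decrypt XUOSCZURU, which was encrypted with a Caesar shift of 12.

X(23): 23−12=11 → L
U(20): 20−12=8 → I
O(14): 14−12=2 → C
S(18): 18−12=6 → G
C(2): 2−12=-10≡16 → Q
Z(25): 25−12=13 → N
U(20): 20−12=8 → I
R(17): 17−12=5 → F
U(20): 20−12=8 → I

LICGQNIFI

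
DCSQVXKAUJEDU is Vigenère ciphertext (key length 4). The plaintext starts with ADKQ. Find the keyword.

Subtract each crib letter from the matching ciphertext letter (mod 26):
D(3)−A(0)=3 → D
C(2)−D(3)=-1≡25 → Z
S(18)−K(10)=8 → I
Q(16)−Q(16)=0 → A

DZIA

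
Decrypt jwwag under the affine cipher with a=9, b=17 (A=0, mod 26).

The inverse of 9 mod 26 is 3, since 9·3=27≡1. Apply D(y)=3·(y−17) mod 26:
j(9): 3·(9−17)=-24≡2 → c
w(22): 3·(22−17)=15 → p
w(22): 3·(22−17)=15 → p
a(0): 3·(0−17)=-51≡1 → b
g(6): 3·(6−17)=-33≡19 → t

cppbt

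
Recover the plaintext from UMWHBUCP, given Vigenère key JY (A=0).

LONJSWTR

Repeat the key across the ciphertext: JYJYJYJY
U(20)−J(9): 11 → L
M(12)−Y(24): -12≡14 → O
W(22)−J(9): 13 → N
H(7)−Y(24): -17≡9 → J
B(1)−J(9): -8≡18 → S
U(20)−Y(24): -4≡22 → W
C(2)−J(9): -7≡19 → T
P(15)−Y(24): -9≡17 → R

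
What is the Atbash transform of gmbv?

tnye

g(6) → t(19)
m(12) → n(13)
b(1) → y(24)
v(21) → e(4)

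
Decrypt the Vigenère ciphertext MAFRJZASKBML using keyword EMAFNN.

IOFMWMWGKWZY

Repeat the key across the ciphertext: EMAFNNEMAFNN
M(12)−E(4): 8 → I
A(0)−M(12): -12≡14 → O
F(5)−A(0): 5 → F
R(17)−F(5): 12 → M
J(9)−N(13): -4≡22 → W
Z(25)−N(13): 12 → M
A(0)−E(4): -4≡22 → W
S(18)−M(12): 6 → G
K(10)−A(0): 10 → K
B(1)−F(5): -4≡22 → W
M(12)−N(13): -1≡25 → Z
L(11)−N(13): -2≡24 → Y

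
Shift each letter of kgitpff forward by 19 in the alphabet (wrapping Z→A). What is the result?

dzbmiyy

k(10): 10+19=29≡3 → d
g(6): 6+19=25 → z
i(8): 8+19=27≡1 → b
t(19): 19+19=38≡12 → m
p(15): 15+19=34≡8 → i
f(5): 5+19=24 → y
f(5): 5+19=24 → y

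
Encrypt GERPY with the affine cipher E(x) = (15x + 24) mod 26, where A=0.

G(6): 15·6+24=114≡10 → K
E(4): 15·4+24=84≡6 → G
R(17): 15·17+24=279≡19 → T
P(15): 15·15+24=249≡15 → P
Y(24): 15·24+24=384≡20 → U

KGTPU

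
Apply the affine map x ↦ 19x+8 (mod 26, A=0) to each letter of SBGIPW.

S(18): 19·18+8=350≡12 → M
B(1): 19·1+8=27≡1 → B
G(6): 19·6+8=122≡18 → S
I(8): 19·8+8=160≡4 → E
P(15): 19·15+8=293≡7 → H
W(22): 19·22+8=426≡10 → K

MBSEHK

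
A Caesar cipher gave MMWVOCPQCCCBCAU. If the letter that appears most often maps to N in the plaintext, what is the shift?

15

The most frequent ciphertext letter is C (appears 5 times).
C is position 2; N is position 13.
Shift = -11≡15.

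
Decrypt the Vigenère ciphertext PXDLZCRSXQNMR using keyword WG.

TRHFDWVMBKRGV

Repeat the key across the ciphertext: WGWGWGWGWGWGW
P(15)−W(22): -7≡19 → T
X(23)−G(6): 17 → R
D(3)−W(22): -19≡7 → H
L(11)−G(6): 5 → F
Z(25)−W(22): 3 → D
C(2)−G(6): -4≡22 → W
R(17)−W(22): -5≡21 → V
S(18)−G(6): 12 → M
X(23)−W(22): 1 → B
Q(16)−G(6): 10 → K
N(13)−W(22): -9≡17 → R
M(12)−G(6): 6 → G
R(17)−W(22): -5≡21 → V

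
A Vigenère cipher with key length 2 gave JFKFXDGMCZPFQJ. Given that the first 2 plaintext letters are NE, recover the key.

WB

Subtract each crib letter from the matching ciphertext letter (mod 26):
J(9)−N(13)=-4≡22 → W
F(5)−E(4)=1 → B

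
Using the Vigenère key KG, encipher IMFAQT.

Repeat the key across the message: KGKGKG
I(8)+K(10): 18 → S
M(12)+G(6): 18 → S
F(5)+K(10): 15 → P
A(0)+G(6): 6 → G
Q(16)+K(10): 26≡0 → A
T(19)+G(6): 25 → Z

SSPGAZ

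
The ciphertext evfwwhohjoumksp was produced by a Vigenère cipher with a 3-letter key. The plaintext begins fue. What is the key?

zbb

Subtract each crib letter from the matching ciphertext letter (mod 26):
e(4)−f(5)=-1≡25 → z
v(21)−u(20)=1 → b
f(5)−e(4)=1 → b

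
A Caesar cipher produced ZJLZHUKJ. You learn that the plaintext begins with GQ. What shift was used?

19

From the crib: Z(25)−G(6)=19, so the shift is 19.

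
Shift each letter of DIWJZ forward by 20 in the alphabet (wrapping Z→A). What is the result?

XCQDT

D(3): 3+20=23 → X
I(8): 8+20=28≡2 → C
W(22): 22+20=42≡16 → Q
J(9): 9+20=29≡3 → D
Z(25): 25+20=45≡19 → T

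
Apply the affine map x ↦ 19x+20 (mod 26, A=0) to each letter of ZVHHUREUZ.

Z(25): 19·25+20=495≡1 → B
V(21): 19·21+20=419≡3 → D
H(7): 19·7+20=153≡23 → X
H(7): 19·7+20=153≡23 → X
U(20): 19·20+20=400≡10 → K
R(17): 19·17+20=343≡5 → F
E(4): 19·4+20=96≡18 → S
U(20): 19·20+20=400≡10 → K
Z(25): 19·25+20=495≡1 → B

BDXXKFSKB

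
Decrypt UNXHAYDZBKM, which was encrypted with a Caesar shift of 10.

U(20): 20−10=10 → K
N(13): 13−10=3 → D
X(23): 23−10=13 → N
H(7): 7−10=-3≡23 → X
A(0): 0−10=-10≡16 → Q
Y(24): 24−10=14 → O
D(3): 3−10=-7≡19 → T
Z(25): 25−10=15 → P
B(1): 1−10=-9≡17 → R
K(10): 10−10=0 → A
M(12): 12−10=2 → C

KDNXQOTPRAC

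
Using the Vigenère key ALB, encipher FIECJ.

Repeat the key across the message: ALBAL
F(5)+A(0): 5 → F
I(8)+L(11): 19 → T
E(4)+B(1): 5 → F
C(2)+A(0): 2 → C
J(9)+L(11): 20 → U

FTFCU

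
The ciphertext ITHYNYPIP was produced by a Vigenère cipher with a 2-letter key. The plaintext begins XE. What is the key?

LP

Subtract each crib letter from the matching ciphertext letter (mod 26):
I(8)−X(23)=-15≡11 → L
T(19)−E(4)=15 → P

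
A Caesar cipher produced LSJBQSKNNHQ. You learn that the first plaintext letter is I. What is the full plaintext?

IPGYNPHKKEN

From the crib: L(11)−I(8)=3, so the shift is 3.
Subtract 3 from each ciphertext letter:
L(11): 11−3=8 → I
S(18): 18−3=15 → P
J(9): 9−3=6 → G
B(1): 1−3=-2≡24 → Y
Q(16): 16−3=13 → N
S(18): 18−3=15 → P
K(10): 10−3=7 → H
N(13): 13−3=10 → K
N(13): 13−3=10 → K
H(7): 7−3=4 → E
Q(16): 16−3=13 → N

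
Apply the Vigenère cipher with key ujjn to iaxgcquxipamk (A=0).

cjgtwzdkcyjze

Repeat the key across the message: ujjnujjnujjnu
i(8)+u(20): 28≡2 → c
a(0)+j(9): 9 → j
x(23)+j(9): 32≡6 → g
g(6)+n(13): 19 → t
c(2)+u(20): 22 → w
q(16)+j(9): 25 → z
u(20)+j(9): 29≡3 → d
x(23)+n(13): 36≡10 → k
i(8)+u(20): 28≡2 → c
p(15)+j(9): 24 → y
a(0)+j(9): 9 → j
m(12)+n(13): 25 → z
k(10)+u(20): 30≡4 → e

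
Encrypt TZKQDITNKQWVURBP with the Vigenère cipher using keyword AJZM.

TIJCDRSZKZVHUAAB

Repeat the key across the message: AJZMAJZMAJZMAJZM
T(19)+A(0): 19 → T
Z(25)+J(9): 34≡8 → I
K(10)+Z(25): 35≡9 → J
Q(16)+M(12): 28≡2 → C
D(3)+A(0): 3 → D
I(8)+J(9): 17 → R
T(19)+Z(25): 44≡18 → S
N(13)+M(12): 25 → Z
K(10)+A(0): 10 → K
Q(16)+J(9): 25 → Z
W(22)+Z(25): 47≡21 → V
V(21)+M(12): 33≡7 → H
U(20)+A(0): 20 → U
R(17)+J(9): 26≡0 → A
B(1)+Z(25): 26≡0 → A
P(15)+M(12): 27≡1 → B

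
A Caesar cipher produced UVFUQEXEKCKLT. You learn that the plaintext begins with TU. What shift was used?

From the crib: U(20)−T(19)=1, so the shift is 1.

1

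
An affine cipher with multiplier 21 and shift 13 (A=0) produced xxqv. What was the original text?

yypo

The inverse of 21 mod 26 is 5, since 21·5=105≡1. Apply D(y)=5·(y−13) mod 26:
x(23): 5·(23−13)=50≡24 → y
x(23): 5·(23−13)=50≡24 → y
q(16): 5·(16−13)=15 → p
v(21): 5·(21−13)=40≡14 → o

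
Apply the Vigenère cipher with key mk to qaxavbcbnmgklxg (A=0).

Repeat the key across the message: mkmkmkmkmkmkmkm
q(16)+m(12): 28≡2 → c
a(0)+k(10): 10 → k
x(23)+m(12): 35≡9 → j
a(0)+k(10): 10 → k
v(21)+m(12): 33≡7 → h
b(1)+k(10): 11 → l
c(2)+m(12): 14 → o
b(1)+k(10): 11 → l
n(13)+m(12): 25 → z
m(12)+k(10): 22 → w
g(6)+m(12): 18 → s
k(10)+k(10): 20 → u
l(11)+m(12): 23 → x
x(23)+k(10): 33≡7 → h
g(6)+m(12): 18 → s

ckjkhlolzwsuxhs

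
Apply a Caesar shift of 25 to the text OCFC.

O(14): 14+25=39≡13 → N
C(2): 2+25=27≡1 → B
F(5): 5+25=30≡4 → E
C(2): 2+25=27≡1 → B

NBEB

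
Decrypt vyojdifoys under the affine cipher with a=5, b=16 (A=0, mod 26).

The inverse of 5 mod 26 is 21, since 5·21=105≡1. Apply D(y)=21·(y−16) mod 26:
v(21): 21·(21−16)=105≡1 → b
y(24): 21·(24−16)=168≡12 → m
o(14): 21·(14−16)=-42≡10 → k
j(9): 21·(9−16)=-147≡9 → j
d(3): 21·(3−16)=-273≡13 → n
i(8): 21·(8−16)=-168≡14 → o
f(5): 21·(5−16)=-231≡3 → d
o(14): 21·(14−16)=-42≡10 → k
y(24): 21·(24−16)=168≡12 → m
s(18): 21·(18−16)=42≡16 → q

bmkjnodkmq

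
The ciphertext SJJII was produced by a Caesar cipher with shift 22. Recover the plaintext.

S(18): 18−22=-4≡22 → W
J(9): 9−22=-13≡13 → N
J(9): 9−22=-13≡13 → N
I(8): 8−22=-14≡12 → M
I(8): 8−22=-14≡12 → M

WNNMM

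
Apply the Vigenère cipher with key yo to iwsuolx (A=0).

Repeat the key across the message: yoyoyoy
i(8)+y(24): 32≡6 → g
w(22)+o(14): 36≡10 → k
s(18)+y(24): 42≡16 → q
u(20)+o(14): 34≡8 → i
o(14)+y(24): 38≡12 → m
l(11)+o(14): 25 → z
x(23)+y(24): 47≡21 → v

gkqimzv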